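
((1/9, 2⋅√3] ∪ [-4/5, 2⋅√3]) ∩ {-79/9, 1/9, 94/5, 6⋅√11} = {1/9}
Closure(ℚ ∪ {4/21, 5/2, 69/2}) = ℝ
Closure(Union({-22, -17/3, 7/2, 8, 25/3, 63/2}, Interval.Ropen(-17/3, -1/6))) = Union({-22, 7/2, 8, 25/3, 63/2}, Interval(-17/3, -1/6))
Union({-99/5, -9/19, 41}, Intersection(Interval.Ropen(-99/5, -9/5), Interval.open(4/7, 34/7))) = {-99/5, -9/19, 41}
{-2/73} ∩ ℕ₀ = ∅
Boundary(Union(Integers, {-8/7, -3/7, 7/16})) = Union({-8/7, -3/7, 7/16}, Integers)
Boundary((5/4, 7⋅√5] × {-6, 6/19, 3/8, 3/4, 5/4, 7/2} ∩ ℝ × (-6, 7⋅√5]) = [5/4, 7⋅√5] × {6/19, 3/8, 3/4, 5/4, 7/2}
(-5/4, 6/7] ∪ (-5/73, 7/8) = (-5/4, 7/8)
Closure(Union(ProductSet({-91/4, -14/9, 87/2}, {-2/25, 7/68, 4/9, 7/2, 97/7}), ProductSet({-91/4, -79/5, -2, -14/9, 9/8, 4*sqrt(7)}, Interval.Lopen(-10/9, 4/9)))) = Union(ProductSet({-91/4, -14/9, 87/2}, {-2/25, 7/68, 4/9, 7/2, 97/7}), ProductSet({-91/4, -79/5, -2, -14/9, 9/8, 4*sqrt(7)}, Interval(-10/9, 4/9)))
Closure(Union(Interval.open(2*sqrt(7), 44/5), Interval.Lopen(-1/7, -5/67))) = Union(Interval(-1/7, -5/67), Interval(2*sqrt(7), 44/5))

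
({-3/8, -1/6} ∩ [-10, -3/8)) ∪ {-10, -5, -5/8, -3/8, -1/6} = {-10, -5, -5/8, -3/8, -1/6}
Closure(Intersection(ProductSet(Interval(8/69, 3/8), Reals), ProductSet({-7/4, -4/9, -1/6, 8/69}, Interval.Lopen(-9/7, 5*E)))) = ProductSet({8/69}, Interval(-9/7, 5*E))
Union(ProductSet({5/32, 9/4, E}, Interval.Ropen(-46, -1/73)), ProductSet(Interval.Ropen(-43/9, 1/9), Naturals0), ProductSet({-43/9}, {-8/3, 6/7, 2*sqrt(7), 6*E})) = Union(ProductSet({-43/9}, {-8/3, 6/7, 2*sqrt(7), 6*E}), ProductSet({5/32, 9/4, E}, Interval.Ropen(-46, -1/73)), ProductSet(Interval.Ropen(-43/9, 1/9), Naturals0))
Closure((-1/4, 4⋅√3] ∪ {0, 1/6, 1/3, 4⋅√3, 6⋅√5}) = [-1/4, 4⋅√3] ∪ {6⋅√5}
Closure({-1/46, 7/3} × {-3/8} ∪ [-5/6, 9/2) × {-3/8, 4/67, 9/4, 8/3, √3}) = [-5/6, 9/2] × {-3/8, 4/67, 9/4, 8/3, √3}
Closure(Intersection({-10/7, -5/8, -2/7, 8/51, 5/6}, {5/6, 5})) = {5/6}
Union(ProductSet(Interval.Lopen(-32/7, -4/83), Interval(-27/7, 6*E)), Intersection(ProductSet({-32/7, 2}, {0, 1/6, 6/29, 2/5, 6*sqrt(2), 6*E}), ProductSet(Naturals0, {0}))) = Union(ProductSet({2}, {0}), ProductSet(Interval.Lopen(-32/7, -4/83), Interval(-27/7, 6*E)))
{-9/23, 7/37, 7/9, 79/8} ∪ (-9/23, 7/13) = [-9/23, 7/13) ∪ {7/9, 79/8}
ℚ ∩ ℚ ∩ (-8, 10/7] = ℚ ∩ (-8, 10/7]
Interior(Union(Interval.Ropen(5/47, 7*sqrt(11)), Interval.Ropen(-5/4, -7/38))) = Union(Interval.open(-5/4, -7/38), Interval.open(5/47, 7*sqrt(11)))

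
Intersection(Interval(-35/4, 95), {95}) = {95}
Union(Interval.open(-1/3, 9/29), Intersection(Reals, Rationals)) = Union(Interval(-1/3, 9/29), Rationals)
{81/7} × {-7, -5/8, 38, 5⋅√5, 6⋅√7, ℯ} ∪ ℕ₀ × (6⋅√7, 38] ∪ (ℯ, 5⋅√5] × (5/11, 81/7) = (ℕ₀ × (6⋅√7, 38]) ∪ ((ℯ, 5⋅√5] × (5/11, 81/7)) ∪ ({81/7} × {-7, -5/8, 38, 5⋅√5, 6⋅√7, ℯ})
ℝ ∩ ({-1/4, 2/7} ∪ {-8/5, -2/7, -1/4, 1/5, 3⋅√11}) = {-8/5, -2/7, -1/4, 1/5, 2/7, 3⋅√11}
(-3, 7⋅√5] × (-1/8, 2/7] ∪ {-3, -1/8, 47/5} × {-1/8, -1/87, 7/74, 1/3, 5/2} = ({-3, -1/8, 47/5} × {-1/8, -1/87, 7/74, 1/3, 5/2}) ∪ ((-3, 7⋅√5] × (-1/8, 2/7])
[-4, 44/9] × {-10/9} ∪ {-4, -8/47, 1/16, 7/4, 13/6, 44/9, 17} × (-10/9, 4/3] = ([-4, 44/9] × {-10/9}) ∪ ({-4, -8/47, 1/16, 7/4, 13/6, 44/9, 17} × (-10/9, 4/3])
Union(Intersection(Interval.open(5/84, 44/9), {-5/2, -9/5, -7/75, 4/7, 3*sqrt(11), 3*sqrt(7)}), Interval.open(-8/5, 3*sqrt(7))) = Interval.open(-8/5, 3*sqrt(7))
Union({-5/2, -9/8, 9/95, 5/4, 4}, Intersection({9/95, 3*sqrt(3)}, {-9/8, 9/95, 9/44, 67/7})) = {-5/2, -9/8, 9/95, 5/4, 4}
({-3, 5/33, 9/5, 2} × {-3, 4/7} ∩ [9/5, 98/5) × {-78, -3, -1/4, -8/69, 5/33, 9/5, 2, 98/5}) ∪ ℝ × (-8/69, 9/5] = ({9/5, 2} × {-3}) ∪ (ℝ × (-8/69, 9/5])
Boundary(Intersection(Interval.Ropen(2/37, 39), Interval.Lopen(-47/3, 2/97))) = EmptySet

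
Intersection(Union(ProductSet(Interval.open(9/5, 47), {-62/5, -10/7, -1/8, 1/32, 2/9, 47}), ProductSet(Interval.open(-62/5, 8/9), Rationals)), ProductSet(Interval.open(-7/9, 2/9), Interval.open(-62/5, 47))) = ProductSet(Interval.open(-7/9, 2/9), Intersection(Interval.open(-62/5, 47), Rationals))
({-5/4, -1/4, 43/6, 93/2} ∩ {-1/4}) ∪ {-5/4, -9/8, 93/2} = {-5/4, -9/8, -1/4, 93/2}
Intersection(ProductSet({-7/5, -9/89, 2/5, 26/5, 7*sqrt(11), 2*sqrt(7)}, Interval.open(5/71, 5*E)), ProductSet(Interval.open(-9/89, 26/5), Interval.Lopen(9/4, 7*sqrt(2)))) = ProductSet({2/5}, Interval.Lopen(9/4, 7*sqrt(2)))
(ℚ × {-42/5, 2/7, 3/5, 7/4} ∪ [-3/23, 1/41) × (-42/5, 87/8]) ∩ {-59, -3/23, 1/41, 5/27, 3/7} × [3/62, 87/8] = ({-3/23} × [3/62, 87/8]) ∪ ({-59, -3/23, 1/41, 5/27, 3/7} × {2/7, 3/5, 7/4})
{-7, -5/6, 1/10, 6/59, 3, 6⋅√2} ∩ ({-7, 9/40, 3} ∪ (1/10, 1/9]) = {-7, 6/59, 3}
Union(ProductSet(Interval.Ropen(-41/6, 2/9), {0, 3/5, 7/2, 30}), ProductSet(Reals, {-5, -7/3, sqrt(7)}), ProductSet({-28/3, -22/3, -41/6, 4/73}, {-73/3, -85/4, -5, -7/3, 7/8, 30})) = Union(ProductSet({-28/3, -22/3, -41/6, 4/73}, {-73/3, -85/4, -5, -7/3, 7/8, 30}), ProductSet(Interval.Ropen(-41/6, 2/9), {0, 3/5, 7/2, 30}), ProductSet(Reals, {-5, -7/3, sqrt(7)}))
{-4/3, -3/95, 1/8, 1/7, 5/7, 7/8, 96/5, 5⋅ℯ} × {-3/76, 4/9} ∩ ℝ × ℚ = {-4/3, -3/95, 1/8, 1/7, 5/7, 7/8, 96/5, 5⋅ℯ} × {-3/76, 4/9}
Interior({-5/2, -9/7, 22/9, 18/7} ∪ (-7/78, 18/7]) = (-7/78, 18/7)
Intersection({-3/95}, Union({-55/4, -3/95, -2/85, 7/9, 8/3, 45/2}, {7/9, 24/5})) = {-3/95}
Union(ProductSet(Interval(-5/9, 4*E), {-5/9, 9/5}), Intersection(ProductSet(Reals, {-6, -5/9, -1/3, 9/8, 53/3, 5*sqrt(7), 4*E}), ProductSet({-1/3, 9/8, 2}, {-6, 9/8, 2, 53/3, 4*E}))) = Union(ProductSet({-1/3, 9/8, 2}, {-6, 9/8, 53/3, 4*E}), ProductSet(Interval(-5/9, 4*E), {-5/9, 9/5}))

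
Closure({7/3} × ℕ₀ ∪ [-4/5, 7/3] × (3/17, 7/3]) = ({7/3} × ℕ₀) ∪ ([-4/5, 7/3] × [3/17, 7/3])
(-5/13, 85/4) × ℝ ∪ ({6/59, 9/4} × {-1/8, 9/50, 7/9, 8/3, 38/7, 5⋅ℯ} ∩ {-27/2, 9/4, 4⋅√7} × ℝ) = (-5/13, 85/4) × ℝ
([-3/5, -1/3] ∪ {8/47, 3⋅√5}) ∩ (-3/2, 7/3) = [-3/5, -1/3] ∪ {8/47}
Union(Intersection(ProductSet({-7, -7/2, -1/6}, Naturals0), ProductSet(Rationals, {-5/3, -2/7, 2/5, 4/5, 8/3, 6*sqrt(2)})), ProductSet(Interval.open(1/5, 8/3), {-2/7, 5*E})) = ProductSet(Interval.open(1/5, 8/3), {-2/7, 5*E})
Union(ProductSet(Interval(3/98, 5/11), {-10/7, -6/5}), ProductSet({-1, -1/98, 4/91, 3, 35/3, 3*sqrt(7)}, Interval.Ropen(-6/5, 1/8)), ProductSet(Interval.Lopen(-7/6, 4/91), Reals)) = Union(ProductSet({-1, -1/98, 4/91, 3, 35/3, 3*sqrt(7)}, Interval.Ropen(-6/5, 1/8)), ProductSet(Interval.Lopen(-7/6, 4/91), Reals), ProductSet(Interval(3/98, 5/11), {-10/7, -6/5}))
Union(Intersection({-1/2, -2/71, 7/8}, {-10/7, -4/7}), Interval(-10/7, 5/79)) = Interval(-10/7, 5/79)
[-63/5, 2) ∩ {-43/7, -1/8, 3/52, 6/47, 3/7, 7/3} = {-43/7, -1/8, 3/52, 6/47, 3/7}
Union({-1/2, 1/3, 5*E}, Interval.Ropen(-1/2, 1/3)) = Union({5*E}, Interval(-1/2, 1/3))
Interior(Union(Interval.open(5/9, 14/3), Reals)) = Interval(-oo, oo)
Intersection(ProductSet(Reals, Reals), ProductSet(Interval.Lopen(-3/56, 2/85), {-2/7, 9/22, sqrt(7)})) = ProductSet(Interval.Lopen(-3/56, 2/85), {-2/7, 9/22, sqrt(7)})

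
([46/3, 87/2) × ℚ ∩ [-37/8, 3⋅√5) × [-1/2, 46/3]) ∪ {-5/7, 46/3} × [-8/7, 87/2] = {-5/7, 46/3} × [-8/7, 87/2]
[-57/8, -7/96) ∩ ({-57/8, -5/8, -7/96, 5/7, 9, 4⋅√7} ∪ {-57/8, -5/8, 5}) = {-57/8, -5/8}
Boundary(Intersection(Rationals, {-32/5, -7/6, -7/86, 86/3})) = {-32/5, -7/6, -7/86, 86/3}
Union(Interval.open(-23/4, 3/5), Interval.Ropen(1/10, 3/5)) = Interval.open(-23/4, 3/5)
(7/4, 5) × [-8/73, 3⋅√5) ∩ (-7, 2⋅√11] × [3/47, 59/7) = (7/4, 5) × [3/47, 3⋅√5)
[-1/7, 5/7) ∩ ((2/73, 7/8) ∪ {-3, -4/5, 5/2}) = (2/73, 5/7)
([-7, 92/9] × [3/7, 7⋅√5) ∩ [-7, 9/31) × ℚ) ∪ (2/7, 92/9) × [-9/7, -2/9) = ((2/7, 92/9) × [-9/7, -2/9)) ∪ ([-7, 9/31) × (ℚ ∩ [3/7, 7⋅√5)))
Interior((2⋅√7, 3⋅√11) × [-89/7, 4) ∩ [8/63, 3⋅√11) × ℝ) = (2⋅√7, 3⋅√11) × (-89/7, 4)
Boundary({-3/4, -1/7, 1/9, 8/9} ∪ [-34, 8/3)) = {-34, 8/3}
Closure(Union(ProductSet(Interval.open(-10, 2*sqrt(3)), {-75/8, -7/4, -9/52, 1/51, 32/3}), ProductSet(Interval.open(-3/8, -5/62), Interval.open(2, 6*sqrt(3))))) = Union(ProductSet({-3/8, -5/62}, Interval(2, 6*sqrt(3))), ProductSet(Interval(-10, 2*sqrt(3)), {-75/8, -7/4, -9/52, 1/51, 32/3}), ProductSet(Interval(-3/8, -5/62), {2, 6*sqrt(3)}), ProductSet(Interval.open(-3/8, -5/62), Interval.open(2, 6*sqrt(3))))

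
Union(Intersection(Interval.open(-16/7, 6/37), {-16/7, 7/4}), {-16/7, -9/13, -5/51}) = {-16/7, -9/13, -5/51}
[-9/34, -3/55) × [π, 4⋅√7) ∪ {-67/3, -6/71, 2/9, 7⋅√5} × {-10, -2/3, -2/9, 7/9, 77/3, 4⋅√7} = ([-9/34, -3/55) × [π, 4⋅√7)) ∪ ({-67/3, -6/71, 2/9, 7⋅√5} × {-10, -2/3, -2/9, 7/9, 77/3, 4⋅√7})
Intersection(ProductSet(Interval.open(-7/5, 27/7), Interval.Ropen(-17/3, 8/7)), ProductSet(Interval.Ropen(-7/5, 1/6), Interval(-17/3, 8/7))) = ProductSet(Interval.open(-7/5, 1/6), Interval.Ropen(-17/3, 8/7))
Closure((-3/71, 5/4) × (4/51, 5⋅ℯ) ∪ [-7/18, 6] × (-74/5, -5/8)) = ({-3/71, 5/4} × [4/51, 5⋅ℯ]) ∪ ([-7/18, 6] × [-74/5, -5/8]) ∪ ([-3/71, 5/4] × {4/51, 5⋅ℯ}) ∪ ((-3/71, 5/4) × (4/51, 5⋅ℯ))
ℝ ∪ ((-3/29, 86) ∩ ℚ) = ℝ ∪ (ℚ ∩ (-3/29, 86))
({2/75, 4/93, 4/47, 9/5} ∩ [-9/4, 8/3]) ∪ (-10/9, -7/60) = (-10/9, -7/60) ∪ {2/75, 4/93, 4/47, 9/5}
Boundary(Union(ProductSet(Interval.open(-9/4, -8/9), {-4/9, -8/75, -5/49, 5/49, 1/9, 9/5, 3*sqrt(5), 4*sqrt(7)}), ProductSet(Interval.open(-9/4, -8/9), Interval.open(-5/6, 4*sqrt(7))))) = Union(ProductSet({-9/4, -8/9}, Interval(-5/6, 4*sqrt(7))), ProductSet(Interval(-9/4, -8/9), {-5/6, 4*sqrt(7)}))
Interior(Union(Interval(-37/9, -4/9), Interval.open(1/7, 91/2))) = Union(Interval.open(-37/9, -4/9), Interval.open(1/7, 91/2))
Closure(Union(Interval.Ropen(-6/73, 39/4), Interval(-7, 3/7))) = Interval(-7, 39/4)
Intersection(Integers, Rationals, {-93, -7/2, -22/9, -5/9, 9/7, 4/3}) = {-93}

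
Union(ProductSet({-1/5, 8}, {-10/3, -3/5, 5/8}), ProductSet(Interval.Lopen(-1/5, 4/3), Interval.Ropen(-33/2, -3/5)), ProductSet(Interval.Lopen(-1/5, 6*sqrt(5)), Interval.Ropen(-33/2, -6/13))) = Union(ProductSet({-1/5, 8}, {-10/3, -3/5, 5/8}), ProductSet(Interval.Lopen(-1/5, 6*sqrt(5)), Interval.Ropen(-33/2, -6/13)))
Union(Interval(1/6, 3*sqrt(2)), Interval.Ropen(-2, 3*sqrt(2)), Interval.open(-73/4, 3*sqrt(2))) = Interval.Lopen(-73/4, 3*sqrt(2))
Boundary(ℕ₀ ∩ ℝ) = ℕ₀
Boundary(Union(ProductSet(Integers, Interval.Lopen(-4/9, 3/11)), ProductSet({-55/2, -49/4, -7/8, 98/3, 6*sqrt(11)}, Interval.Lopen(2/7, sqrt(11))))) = Union(ProductSet({-55/2, -49/4, -7/8, 98/3, 6*sqrt(11)}, Interval(2/7, sqrt(11))), ProductSet(Integers, Interval(-4/9, 3/11)))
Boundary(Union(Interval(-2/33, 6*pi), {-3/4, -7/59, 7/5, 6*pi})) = {-3/4, -7/59, -2/33, 6*pi}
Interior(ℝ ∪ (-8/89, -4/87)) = (-∞, ∞)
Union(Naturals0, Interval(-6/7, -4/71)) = Union(Interval(-6/7, -4/71), Naturals0)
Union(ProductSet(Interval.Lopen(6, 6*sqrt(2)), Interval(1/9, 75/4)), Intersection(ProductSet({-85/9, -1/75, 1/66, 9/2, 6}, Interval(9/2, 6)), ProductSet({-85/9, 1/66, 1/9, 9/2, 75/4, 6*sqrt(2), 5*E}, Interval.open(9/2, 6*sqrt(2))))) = Union(ProductSet({-85/9, 1/66, 9/2}, Interval.Lopen(9/2, 6)), ProductSet(Interval.Lopen(6, 6*sqrt(2)), Interval(1/9, 75/4)))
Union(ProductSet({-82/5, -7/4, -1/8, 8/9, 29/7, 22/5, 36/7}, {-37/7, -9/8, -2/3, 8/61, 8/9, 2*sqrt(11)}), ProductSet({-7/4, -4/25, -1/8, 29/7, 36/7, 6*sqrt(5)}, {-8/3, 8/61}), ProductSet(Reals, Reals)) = ProductSet(Reals, Reals)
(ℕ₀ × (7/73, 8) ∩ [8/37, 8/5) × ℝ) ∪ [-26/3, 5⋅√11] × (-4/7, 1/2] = ({1} × (7/73, 8)) ∪ ([-26/3, 5⋅√11] × (-4/7, 1/2])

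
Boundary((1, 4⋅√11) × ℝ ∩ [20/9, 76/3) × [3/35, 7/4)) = ({20/9, 4⋅√11} × [3/35, 7/4]) ∪ ([20/9, 4⋅√11] × {3/35, 7/4})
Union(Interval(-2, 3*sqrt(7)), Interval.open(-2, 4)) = Interval(-2, 3*sqrt(7))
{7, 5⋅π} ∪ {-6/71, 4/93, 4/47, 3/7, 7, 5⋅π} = {-6/71, 4/93, 4/47, 3/7, 7, 5⋅π}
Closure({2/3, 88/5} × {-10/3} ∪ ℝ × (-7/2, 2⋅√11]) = ℝ × [-7/2, 2⋅√11]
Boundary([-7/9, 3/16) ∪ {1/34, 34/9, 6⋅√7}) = {-7/9, 3/16, 34/9, 6⋅√7}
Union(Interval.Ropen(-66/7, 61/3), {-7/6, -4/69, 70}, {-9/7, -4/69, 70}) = Union({70}, Interval.Ropen(-66/7, 61/3))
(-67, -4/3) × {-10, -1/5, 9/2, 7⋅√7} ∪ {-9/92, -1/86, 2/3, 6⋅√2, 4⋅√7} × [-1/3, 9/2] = ((-67, -4/3) × {-10, -1/5, 9/2, 7⋅√7}) ∪ ({-9/92, -1/86, 2/3, 6⋅√2, 4⋅√7} × [-1/3, 9/2])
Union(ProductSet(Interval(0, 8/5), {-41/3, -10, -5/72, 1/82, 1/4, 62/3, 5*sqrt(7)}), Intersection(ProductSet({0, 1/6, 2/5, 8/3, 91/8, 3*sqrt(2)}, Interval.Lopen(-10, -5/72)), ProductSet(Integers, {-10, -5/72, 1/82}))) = ProductSet(Interval(0, 8/5), {-41/3, -10, -5/72, 1/82, 1/4, 62/3, 5*sqrt(7)})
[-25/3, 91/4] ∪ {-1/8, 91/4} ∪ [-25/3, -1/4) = [-25/3, 91/4]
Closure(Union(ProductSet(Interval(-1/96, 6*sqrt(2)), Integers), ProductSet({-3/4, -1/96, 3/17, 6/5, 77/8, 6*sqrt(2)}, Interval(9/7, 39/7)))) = Union(ProductSet({-3/4, -1/96, 3/17, 6/5, 77/8, 6*sqrt(2)}, Interval(9/7, 39/7)), ProductSet(Interval(-1/96, 6*sqrt(2)), Integers))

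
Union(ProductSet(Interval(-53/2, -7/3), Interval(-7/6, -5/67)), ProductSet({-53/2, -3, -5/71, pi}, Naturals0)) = Union(ProductSet({-53/2, -3, -5/71, pi}, Naturals0), ProductSet(Interval(-53/2, -7/3), Interval(-7/6, -5/67)))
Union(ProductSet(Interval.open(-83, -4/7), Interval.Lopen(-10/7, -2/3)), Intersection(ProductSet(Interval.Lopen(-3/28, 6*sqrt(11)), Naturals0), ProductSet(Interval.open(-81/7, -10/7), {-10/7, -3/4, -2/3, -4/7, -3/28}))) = ProductSet(Interval.open(-83, -4/7), Interval.Lopen(-10/7, -2/3))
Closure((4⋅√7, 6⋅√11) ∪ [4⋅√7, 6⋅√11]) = [4⋅√7, 6⋅√11]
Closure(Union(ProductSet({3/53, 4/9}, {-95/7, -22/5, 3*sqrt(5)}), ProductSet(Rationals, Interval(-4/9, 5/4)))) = Union(ProductSet({3/53, 4/9}, {-95/7, -22/5, 3*sqrt(5)}), ProductSet(Reals, Interval(-4/9, 5/4)))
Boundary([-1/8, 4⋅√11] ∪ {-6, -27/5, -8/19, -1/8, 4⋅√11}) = {-6, -27/5, -8/19, -1/8, 4⋅√11}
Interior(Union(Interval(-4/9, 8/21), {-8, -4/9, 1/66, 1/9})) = Interval.open(-4/9, 8/21)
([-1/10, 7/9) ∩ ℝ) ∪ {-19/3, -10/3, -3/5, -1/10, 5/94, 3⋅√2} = {-19/3, -10/3, -3/5, 3⋅√2} ∪ [-1/10, 7/9)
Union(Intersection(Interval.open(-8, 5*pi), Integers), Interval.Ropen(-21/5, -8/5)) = Union(Interval.Ropen(-21/5, -8/5), Range(-7, 16, 1))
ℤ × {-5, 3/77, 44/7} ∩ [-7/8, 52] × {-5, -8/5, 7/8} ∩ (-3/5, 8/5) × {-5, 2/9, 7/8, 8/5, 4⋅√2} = {0, 1} × {-5}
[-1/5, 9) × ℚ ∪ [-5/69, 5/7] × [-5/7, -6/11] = ([-1/5, 9) × ℚ) ∪ ([-5/69, 5/7] × [-5/7, -6/11])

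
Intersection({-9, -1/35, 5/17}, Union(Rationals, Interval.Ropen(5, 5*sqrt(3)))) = {-9, -1/35, 5/17}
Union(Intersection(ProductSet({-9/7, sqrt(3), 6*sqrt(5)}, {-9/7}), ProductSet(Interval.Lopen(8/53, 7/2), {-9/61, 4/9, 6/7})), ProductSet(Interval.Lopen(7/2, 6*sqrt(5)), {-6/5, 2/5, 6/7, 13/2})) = ProductSet(Interval.Lopen(7/2, 6*sqrt(5)), {-6/5, 2/5, 6/7, 13/2})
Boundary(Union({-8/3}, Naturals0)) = Union({-8/3}, Naturals0)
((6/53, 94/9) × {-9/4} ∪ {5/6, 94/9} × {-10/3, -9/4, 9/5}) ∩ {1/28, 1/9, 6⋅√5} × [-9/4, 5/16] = ∅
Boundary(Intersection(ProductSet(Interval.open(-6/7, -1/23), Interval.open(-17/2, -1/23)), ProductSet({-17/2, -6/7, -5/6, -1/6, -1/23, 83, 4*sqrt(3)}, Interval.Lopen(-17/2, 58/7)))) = ProductSet({-5/6, -1/6}, Interval(-17/2, -1/23))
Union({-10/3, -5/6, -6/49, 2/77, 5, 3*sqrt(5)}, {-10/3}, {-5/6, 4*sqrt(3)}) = {-10/3, -5/6, -6/49, 2/77, 5, 4*sqrt(3), 3*sqrt(5)}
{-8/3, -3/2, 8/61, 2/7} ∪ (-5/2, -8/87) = {-8/3, 8/61, 2/7} ∪ (-5/2, -8/87)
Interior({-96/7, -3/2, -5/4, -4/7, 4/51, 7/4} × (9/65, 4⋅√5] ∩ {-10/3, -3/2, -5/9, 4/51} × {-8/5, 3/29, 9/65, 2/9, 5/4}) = ∅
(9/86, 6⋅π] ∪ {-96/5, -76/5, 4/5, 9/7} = {-96/5, -76/5} ∪ (9/86, 6⋅π]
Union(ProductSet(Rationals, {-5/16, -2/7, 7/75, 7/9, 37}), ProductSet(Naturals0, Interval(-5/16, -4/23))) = Union(ProductSet(Naturals0, Interval(-5/16, -4/23)), ProductSet(Rationals, {-5/16, -2/7, 7/75, 7/9, 37}))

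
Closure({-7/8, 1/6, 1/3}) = {-7/8, 1/6, 1/3}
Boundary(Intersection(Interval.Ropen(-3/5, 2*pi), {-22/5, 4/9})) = {4/9}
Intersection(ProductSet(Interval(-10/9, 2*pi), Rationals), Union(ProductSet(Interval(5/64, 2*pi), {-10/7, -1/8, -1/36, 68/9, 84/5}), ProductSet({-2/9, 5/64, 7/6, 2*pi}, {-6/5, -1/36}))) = Union(ProductSet({-2/9, 5/64, 7/6, 2*pi}, {-6/5, -1/36}), ProductSet(Interval(5/64, 2*pi), {-10/7, -1/8, -1/36, 68/9, 84/5}))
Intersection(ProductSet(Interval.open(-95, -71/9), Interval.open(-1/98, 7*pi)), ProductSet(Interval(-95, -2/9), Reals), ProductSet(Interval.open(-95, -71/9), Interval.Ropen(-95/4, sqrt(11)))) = ProductSet(Interval.open(-95, -71/9), Interval.open(-1/98, sqrt(11)))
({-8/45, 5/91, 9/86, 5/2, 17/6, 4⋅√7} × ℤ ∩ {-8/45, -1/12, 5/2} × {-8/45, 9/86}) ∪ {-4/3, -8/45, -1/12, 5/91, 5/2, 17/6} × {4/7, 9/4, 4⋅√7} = {-4/3, -8/45, -1/12, 5/91, 5/2, 17/6} × {4/7, 9/4, 4⋅√7}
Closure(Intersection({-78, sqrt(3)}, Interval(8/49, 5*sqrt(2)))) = {sqrt(3)}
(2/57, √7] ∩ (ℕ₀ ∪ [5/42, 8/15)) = [5/42, 8/15) ∪ {1, 2}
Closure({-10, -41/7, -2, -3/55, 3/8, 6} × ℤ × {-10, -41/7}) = {-10, -41/7, -2, -3/55, 3/8, 6} × ℤ × {-10, -41/7}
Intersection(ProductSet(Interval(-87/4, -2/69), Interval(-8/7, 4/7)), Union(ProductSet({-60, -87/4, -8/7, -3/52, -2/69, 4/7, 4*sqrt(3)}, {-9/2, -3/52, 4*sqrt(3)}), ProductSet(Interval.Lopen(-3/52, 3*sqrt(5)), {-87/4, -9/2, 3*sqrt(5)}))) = ProductSet({-87/4, -8/7, -3/52, -2/69}, {-3/52})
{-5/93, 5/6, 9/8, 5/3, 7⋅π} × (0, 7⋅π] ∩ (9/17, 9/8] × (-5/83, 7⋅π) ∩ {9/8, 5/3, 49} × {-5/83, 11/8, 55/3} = {9/8} × {11/8, 55/3}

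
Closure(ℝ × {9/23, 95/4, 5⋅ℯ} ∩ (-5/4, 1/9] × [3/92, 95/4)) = [-5/4, 1/9] × {9/23, 5⋅ℯ}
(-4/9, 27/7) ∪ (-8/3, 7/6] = (-8/3, 27/7)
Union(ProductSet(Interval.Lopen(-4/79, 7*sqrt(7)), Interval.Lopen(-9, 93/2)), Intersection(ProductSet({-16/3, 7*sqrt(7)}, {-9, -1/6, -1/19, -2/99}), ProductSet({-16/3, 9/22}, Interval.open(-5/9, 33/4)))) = Union(ProductSet({-16/3}, {-1/6, -1/19, -2/99}), ProductSet(Interval.Lopen(-4/79, 7*sqrt(7)), Interval.Lopen(-9, 93/2)))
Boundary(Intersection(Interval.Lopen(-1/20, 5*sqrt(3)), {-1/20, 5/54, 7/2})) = {5/54, 7/2}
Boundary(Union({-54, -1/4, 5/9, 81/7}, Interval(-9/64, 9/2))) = {-54, -1/4, -9/64, 9/2, 81/7}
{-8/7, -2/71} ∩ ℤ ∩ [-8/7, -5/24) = ∅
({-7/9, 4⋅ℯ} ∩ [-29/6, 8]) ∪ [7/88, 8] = {-7/9} ∪ [7/88, 8]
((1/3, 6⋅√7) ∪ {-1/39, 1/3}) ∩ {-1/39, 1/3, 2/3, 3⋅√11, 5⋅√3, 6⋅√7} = {-1/39, 1/3, 2/3, 3⋅√11, 5⋅√3}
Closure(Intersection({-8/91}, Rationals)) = {-8/91}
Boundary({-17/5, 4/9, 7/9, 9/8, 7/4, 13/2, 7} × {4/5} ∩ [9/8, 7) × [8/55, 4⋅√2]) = {9/8, 7/4, 13/2} × {4/5}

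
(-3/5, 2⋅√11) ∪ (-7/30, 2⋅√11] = (-3/5, 2⋅√11]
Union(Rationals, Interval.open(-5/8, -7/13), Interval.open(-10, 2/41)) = Union(Interval(-10, 2/41), Rationals)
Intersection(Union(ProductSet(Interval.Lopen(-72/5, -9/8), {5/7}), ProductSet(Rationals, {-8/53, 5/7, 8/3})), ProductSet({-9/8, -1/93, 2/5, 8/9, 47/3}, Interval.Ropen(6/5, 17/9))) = EmptySet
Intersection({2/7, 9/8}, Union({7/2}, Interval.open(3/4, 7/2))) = {9/8}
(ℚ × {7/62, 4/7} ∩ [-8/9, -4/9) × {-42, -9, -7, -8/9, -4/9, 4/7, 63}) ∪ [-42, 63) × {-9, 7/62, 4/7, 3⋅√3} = [-42, 63) × {-9, 7/62, 4/7, 3⋅√3}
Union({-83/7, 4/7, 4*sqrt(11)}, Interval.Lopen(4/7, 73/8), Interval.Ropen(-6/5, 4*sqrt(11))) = Union({-83/7}, Interval(-6/5, 4*sqrt(11)))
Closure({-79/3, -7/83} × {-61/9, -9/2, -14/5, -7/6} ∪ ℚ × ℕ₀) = (ℝ × ℕ₀) ∪ ({-79/3, -7/83} × {-61/9, -9/2, -14/5, -7/6})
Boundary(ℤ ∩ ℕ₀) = ℕ₀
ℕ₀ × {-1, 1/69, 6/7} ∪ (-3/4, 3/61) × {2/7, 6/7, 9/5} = (ℕ₀ × {-1, 1/69, 6/7}) ∪ ((-3/4, 3/61) × {2/7, 6/7, 9/5})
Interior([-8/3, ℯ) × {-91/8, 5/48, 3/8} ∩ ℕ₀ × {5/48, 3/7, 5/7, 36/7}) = ∅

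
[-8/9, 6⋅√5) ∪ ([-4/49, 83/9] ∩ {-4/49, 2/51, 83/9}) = [-8/9, 6⋅√5)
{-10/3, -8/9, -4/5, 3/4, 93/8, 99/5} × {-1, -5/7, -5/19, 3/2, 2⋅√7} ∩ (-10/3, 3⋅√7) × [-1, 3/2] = {-8/9, -4/5, 3/4} × {-1, -5/7, -5/19, 3/2}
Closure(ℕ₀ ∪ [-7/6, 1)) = [-7/6, 1] ∪ ℕ₀ ∪ (ℕ₀ \ (-7/6, 1))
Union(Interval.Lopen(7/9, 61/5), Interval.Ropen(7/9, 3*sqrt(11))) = Interval(7/9, 61/5)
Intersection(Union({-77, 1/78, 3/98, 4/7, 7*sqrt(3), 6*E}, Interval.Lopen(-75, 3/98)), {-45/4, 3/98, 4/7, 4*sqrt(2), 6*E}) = {-45/4, 3/98, 4/7, 6*E}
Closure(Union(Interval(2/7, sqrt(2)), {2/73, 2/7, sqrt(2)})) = Union({2/73}, Interval(2/7, sqrt(2)))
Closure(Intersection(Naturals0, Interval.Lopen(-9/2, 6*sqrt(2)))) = Range(0, 9, 1)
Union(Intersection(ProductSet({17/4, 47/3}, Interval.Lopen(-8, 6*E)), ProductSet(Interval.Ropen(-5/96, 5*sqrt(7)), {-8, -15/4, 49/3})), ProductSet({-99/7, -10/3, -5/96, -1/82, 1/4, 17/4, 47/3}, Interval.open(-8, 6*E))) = ProductSet({-99/7, -10/3, -5/96, -1/82, 1/4, 17/4, 47/3}, Interval.open(-8, 6*E))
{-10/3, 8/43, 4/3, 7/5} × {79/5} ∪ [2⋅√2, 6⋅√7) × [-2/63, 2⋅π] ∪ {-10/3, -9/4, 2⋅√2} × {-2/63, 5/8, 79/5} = ({-10/3, 8/43, 4/3, 7/5} × {79/5}) ∪ ({-10/3, -9/4, 2⋅√2} × {-2/63, 5/8, 79/5}) ∪ ([2⋅√2, 6⋅√7) × [-2/63, 2⋅π])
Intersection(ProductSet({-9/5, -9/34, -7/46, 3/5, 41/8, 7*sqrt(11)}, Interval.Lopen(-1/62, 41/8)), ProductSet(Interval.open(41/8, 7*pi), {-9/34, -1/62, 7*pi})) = EmptySet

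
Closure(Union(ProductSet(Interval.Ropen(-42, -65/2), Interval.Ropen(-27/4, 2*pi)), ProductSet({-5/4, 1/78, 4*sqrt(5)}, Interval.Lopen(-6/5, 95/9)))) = Union(ProductSet({-42, -65/2}, Interval(-27/4, 2*pi)), ProductSet({-5/4, 1/78, 4*sqrt(5)}, Interval(-6/5, 95/9)), ProductSet(Interval(-42, -65/2), {-27/4, 2*pi}), ProductSet(Interval.Ropen(-42, -65/2), Interval.Ropen(-27/4, 2*pi)))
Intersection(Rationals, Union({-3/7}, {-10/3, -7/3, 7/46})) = {-10/3, -7/3, -3/7, 7/46}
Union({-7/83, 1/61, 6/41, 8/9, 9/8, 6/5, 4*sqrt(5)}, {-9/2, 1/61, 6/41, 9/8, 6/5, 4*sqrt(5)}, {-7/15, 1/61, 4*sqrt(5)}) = {-9/2, -7/15, -7/83, 1/61, 6/41, 8/9, 9/8, 6/5, 4*sqrt(5)}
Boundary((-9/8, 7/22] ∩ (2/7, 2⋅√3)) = {2/7, 7/22}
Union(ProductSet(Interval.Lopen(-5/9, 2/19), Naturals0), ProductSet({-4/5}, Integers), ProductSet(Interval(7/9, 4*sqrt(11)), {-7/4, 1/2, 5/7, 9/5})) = Union(ProductSet({-4/5}, Integers), ProductSet(Interval.Lopen(-5/9, 2/19), Naturals0), ProductSet(Interval(7/9, 4*sqrt(11)), {-7/4, 1/2, 5/7, 9/5}))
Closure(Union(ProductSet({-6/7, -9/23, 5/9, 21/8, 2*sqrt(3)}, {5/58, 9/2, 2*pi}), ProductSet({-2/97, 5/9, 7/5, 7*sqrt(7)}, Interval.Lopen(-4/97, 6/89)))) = Union(ProductSet({-2/97, 5/9, 7/5, 7*sqrt(7)}, Interval(-4/97, 6/89)), ProductSet({-6/7, -9/23, 5/9, 21/8, 2*sqrt(3)}, {5/58, 9/2, 2*pi}))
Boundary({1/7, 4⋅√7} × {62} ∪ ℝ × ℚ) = ℝ × ℝ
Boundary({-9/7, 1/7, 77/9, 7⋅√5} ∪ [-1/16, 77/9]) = {-9/7, -1/16, 77/9, 7⋅√5}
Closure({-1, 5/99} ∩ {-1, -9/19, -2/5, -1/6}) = {-1}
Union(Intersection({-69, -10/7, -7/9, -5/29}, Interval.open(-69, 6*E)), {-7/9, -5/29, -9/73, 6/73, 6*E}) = {-10/7, -7/9, -5/29, -9/73, 6/73, 6*E}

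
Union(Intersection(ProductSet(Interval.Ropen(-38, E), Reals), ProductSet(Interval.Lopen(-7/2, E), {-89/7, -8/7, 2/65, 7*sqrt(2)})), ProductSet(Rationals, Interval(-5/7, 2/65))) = Union(ProductSet(Interval.open(-7/2, E), {-89/7, -8/7, 2/65, 7*sqrt(2)}), ProductSet(Rationals, Interval(-5/7, 2/65)))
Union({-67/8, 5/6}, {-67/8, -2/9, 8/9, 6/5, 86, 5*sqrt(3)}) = {-67/8, -2/9, 5/6, 8/9, 6/5, 86, 5*sqrt(3)}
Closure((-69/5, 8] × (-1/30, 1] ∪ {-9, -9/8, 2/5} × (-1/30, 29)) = ({-69/5, 8} × [-1/30, 1]) ∪ ([-69/5, 8] × {-1/30, 1}) ∪ ({-9, -9/8, 2/5} × [-1/30, 29]) ∪ ((-69/5, 8] × (-1/30, 1])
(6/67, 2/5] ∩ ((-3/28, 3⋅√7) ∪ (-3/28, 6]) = (6/67, 2/5]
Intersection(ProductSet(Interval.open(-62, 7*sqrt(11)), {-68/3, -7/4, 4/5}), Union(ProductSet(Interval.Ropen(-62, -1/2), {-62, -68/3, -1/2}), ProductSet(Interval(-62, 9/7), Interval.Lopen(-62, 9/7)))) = ProductSet(Interval.Lopen(-62, 9/7), {-68/3, -7/4, 4/5})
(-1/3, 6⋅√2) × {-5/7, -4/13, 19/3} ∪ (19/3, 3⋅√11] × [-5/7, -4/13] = ((-1/3, 6⋅√2) × {-5/7, -4/13, 19/3}) ∪ ((19/3, 3⋅√11] × [-5/7, -4/13])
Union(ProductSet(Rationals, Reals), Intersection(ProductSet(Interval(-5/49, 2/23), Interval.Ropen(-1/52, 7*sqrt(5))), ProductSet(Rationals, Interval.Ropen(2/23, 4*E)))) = ProductSet(Rationals, Reals)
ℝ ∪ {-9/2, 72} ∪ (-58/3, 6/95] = (-∞, ∞)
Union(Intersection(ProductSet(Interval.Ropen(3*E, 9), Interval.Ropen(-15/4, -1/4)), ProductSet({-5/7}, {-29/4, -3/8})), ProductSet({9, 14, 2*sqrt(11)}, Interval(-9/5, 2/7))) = ProductSet({9, 14, 2*sqrt(11)}, Interval(-9/5, 2/7))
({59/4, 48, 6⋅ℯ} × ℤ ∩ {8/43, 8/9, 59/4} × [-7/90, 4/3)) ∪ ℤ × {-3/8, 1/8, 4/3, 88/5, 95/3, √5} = ({59/4} × {0, 1}) ∪ (ℤ × {-3/8, 1/8, 4/3, 88/5, 95/3, √5})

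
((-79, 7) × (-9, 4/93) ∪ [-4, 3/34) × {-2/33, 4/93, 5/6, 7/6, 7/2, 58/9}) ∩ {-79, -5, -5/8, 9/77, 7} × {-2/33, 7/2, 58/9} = ({-5/8} × {-2/33, 7/2, 58/9}) ∪ ({-5, -5/8, 9/77} × {-2/33})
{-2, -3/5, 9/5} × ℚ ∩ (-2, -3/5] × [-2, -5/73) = {-3/5} × (ℚ ∩ [-2, -5/73))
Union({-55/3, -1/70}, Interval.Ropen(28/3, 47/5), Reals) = Interval(-oo, oo)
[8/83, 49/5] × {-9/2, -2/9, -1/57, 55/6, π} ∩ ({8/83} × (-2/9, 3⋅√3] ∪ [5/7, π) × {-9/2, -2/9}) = ({8/83} × {-1/57, π}) ∪ ([5/7, π) × {-9/2, -2/9})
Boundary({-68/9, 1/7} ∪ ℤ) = ℤ ∪ {-68/9, 1/7}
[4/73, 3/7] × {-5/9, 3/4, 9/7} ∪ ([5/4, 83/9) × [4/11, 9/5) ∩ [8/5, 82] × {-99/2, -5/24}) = [4/73, 3/7] × {-5/9, 3/4, 9/7}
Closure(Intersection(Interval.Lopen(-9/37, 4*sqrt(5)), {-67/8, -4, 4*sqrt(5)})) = {4*sqrt(5)}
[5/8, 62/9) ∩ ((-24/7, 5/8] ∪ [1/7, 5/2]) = [5/8, 5/2]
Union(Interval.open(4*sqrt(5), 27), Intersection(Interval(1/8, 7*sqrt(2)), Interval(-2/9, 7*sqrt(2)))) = Interval.Ropen(1/8, 27)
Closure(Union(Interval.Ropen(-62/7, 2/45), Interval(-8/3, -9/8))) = Interval(-62/7, 2/45)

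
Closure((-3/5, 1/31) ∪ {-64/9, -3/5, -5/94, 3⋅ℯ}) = {-64/9, 3⋅ℯ} ∪ [-3/5, 1/31]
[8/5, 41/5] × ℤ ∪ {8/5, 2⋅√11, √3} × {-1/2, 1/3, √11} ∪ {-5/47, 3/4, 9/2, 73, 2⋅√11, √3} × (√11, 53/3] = ([8/5, 41/5] × ℤ) ∪ ({8/5, 2⋅√11, √3} × {-1/2, 1/3, √11}) ∪ ({-5/47, 3/4, 9/2, 73, 2⋅√11, √3} × (√11, 53/3])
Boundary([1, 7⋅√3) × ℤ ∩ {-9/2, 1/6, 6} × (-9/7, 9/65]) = {6} × {-1, 0}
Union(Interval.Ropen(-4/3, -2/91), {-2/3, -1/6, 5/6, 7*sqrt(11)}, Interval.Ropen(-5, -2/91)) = Union({5/6, 7*sqrt(11)}, Interval.Ropen(-5, -2/91))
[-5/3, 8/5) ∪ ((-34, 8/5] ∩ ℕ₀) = [-5/3, 8/5) ∪ {0, 1}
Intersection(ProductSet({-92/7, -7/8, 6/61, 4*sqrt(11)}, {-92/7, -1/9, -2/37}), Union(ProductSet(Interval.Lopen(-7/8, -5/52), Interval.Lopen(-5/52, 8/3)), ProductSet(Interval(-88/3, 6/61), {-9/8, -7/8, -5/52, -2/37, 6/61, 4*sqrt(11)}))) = ProductSet({-92/7, -7/8, 6/61}, {-2/37})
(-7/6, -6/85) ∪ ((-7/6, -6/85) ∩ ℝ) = (-7/6, -6/85)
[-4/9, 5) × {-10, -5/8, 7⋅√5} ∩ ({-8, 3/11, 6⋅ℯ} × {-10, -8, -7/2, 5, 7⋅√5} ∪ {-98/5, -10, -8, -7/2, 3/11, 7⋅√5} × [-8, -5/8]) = {3/11} × {-10, -5/8, 7⋅√5}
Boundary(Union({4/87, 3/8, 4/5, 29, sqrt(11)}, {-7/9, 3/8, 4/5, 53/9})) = {-7/9, 4/87, 3/8, 4/5, 53/9, 29, sqrt(11)}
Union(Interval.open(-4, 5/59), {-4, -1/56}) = Interval.Ropen(-4, 5/59)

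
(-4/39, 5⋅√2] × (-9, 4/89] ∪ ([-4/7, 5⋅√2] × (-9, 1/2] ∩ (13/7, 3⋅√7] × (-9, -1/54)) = (-4/39, 5⋅√2] × (-9, 4/89]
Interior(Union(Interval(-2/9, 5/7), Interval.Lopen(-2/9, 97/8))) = Interval.open(-2/9, 97/8)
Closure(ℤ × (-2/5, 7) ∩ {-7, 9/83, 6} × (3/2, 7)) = {-7, 6} × [3/2, 7]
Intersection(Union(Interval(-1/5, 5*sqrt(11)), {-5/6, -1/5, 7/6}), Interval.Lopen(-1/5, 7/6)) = Interval.Lopen(-1/5, 7/6)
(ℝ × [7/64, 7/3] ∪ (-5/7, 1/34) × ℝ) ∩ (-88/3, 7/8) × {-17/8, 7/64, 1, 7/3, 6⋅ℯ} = ((-88/3, 7/8) × {7/64, 1, 7/3}) ∪ ((-5/7, 1/34) × {-17/8, 7/64, 1, 7/3, 6⋅ℯ})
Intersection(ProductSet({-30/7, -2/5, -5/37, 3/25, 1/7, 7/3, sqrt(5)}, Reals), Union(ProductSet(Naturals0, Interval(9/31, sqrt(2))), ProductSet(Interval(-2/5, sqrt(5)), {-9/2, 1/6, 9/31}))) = ProductSet({-2/5, -5/37, 3/25, 1/7, sqrt(5)}, {-9/2, 1/6, 9/31})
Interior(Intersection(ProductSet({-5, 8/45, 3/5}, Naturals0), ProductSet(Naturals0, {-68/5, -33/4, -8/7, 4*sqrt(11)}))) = EmptySet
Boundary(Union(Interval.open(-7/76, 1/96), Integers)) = Union(Complement(Integers, Interval.open(-7/76, 1/96)), {-7/76, 1/96})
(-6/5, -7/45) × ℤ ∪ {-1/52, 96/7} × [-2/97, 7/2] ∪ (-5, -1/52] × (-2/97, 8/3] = ((-6/5, -7/45) × ℤ) ∪ ({-1/52, 96/7} × [-2/97, 7/2]) ∪ ((-5, -1/52] × (-2/97, 8/3])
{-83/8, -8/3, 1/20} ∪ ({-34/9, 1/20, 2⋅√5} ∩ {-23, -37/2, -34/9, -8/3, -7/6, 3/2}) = {-83/8, -34/9, -8/3, 1/20}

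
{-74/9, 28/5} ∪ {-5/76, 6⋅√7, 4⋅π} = {-74/9, -5/76, 28/5, 6⋅√7, 4⋅π}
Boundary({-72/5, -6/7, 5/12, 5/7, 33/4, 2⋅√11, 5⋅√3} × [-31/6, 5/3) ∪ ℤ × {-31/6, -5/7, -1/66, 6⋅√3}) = (ℤ × {-31/6, -5/7, -1/66, 6⋅√3}) ∪ ({-72/5, -6/7, 5/12, 5/7, 33/4, 2⋅√11, 5⋅√3} × [-31/6, 5/3])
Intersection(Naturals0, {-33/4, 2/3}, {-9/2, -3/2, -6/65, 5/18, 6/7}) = EmptySet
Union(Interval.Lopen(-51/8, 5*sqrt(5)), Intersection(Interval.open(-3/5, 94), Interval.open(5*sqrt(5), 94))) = Interval.open(-51/8, 94)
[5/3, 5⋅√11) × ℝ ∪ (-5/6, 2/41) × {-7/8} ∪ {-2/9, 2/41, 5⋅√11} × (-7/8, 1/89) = ((-5/6, 2/41) × {-7/8}) ∪ ([5/3, 5⋅√11) × ℝ) ∪ ({-2/9, 2/41, 5⋅√11} × (-7/8, 1/89))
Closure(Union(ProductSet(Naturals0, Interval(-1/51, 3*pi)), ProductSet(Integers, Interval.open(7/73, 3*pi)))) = Union(ProductSet(Integers, Interval(7/73, 3*pi)), ProductSet(Naturals0, Interval(-1/51, 3*pi)))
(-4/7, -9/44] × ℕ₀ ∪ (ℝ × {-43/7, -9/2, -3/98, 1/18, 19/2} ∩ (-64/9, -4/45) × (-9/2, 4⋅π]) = ((-4/7, -9/44] × ℕ₀) ∪ ((-64/9, -4/45) × {-3/98, 1/18, 19/2})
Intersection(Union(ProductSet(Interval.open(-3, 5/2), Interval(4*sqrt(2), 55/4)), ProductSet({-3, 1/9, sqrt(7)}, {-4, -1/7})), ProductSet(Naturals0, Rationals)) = ProductSet(Range(0, 3, 1), Intersection(Interval(4*sqrt(2), 55/4), Rationals))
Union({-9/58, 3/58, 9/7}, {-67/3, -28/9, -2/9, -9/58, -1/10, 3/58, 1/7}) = {-67/3, -28/9, -2/9, -9/58, -1/10, 3/58, 1/7, 9/7}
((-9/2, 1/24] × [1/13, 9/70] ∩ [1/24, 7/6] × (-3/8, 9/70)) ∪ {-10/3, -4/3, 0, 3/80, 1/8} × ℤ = ({1/24} × [1/13, 9/70)) ∪ ({-10/3, -4/3, 0, 3/80, 1/8} × ℤ)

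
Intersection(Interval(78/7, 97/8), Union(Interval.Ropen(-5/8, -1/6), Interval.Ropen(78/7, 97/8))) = Interval.Ropen(78/7, 97/8)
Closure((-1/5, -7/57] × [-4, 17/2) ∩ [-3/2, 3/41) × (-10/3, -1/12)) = ({-1/5, -7/57} × [-10/3, -1/12]) ∪ ([-1/5, -7/57] × {-10/3, -1/12}) ∪ ((-1/5, -7/57] × (-10/3, -1/12))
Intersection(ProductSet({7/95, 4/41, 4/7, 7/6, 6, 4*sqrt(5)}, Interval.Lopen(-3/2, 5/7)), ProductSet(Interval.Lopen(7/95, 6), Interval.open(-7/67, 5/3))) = ProductSet({4/41, 4/7, 7/6, 6}, Interval.Lopen(-7/67, 5/7))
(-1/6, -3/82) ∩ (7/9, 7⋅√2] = ∅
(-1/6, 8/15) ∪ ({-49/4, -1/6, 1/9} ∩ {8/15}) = (-1/6, 8/15)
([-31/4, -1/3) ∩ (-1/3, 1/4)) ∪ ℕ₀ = ℕ₀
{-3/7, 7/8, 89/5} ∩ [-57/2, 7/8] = {-3/7, 7/8}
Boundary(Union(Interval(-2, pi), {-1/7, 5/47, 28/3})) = {-2, 28/3, pi}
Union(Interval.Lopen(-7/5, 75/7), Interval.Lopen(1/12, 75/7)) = Interval.Lopen(-7/5, 75/7)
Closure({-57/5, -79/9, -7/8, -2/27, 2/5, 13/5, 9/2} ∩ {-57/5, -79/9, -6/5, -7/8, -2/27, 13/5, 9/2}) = {-57/5, -79/9, -7/8, -2/27, 13/5, 9/2}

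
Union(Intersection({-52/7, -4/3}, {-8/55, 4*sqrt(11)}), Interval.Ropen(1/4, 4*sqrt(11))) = Interval.Ropen(1/4, 4*sqrt(11))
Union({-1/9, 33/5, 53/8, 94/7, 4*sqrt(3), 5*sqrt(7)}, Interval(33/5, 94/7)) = Union({-1/9}, Interval(33/5, 94/7))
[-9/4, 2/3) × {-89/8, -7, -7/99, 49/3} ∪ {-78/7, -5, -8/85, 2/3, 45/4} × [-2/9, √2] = ([-9/4, 2/3) × {-89/8, -7, -7/99, 49/3}) ∪ ({-78/7, -5, -8/85, 2/3, 45/4} × [-2/9, √2])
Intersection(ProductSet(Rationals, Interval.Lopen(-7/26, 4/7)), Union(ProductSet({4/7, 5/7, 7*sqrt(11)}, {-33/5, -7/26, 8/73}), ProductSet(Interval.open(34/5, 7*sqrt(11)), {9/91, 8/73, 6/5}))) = Union(ProductSet({4/7, 5/7}, {8/73}), ProductSet(Intersection(Interval.open(34/5, 7*sqrt(11)), Rationals), {9/91, 8/73}))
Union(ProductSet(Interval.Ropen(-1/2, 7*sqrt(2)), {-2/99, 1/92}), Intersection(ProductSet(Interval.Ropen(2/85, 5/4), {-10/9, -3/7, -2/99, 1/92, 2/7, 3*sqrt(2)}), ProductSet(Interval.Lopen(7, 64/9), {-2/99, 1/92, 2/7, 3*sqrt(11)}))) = ProductSet(Interval.Ropen(-1/2, 7*sqrt(2)), {-2/99, 1/92})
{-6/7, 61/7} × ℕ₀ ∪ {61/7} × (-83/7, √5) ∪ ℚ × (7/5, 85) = ({-6/7, 61/7} × ℕ₀) ∪ (ℚ × (7/5, 85)) ∪ ({61/7} × (-83/7, √5))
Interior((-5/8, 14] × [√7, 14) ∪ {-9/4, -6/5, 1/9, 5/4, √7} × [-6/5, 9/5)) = (-5/8, 14) × (√7, 14)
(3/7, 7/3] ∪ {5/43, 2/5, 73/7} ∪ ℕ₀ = ℕ₀ ∪ {5/43, 2/5, 73/7} ∪ (3/7, 7/3]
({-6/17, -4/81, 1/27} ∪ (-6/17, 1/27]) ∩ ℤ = {0}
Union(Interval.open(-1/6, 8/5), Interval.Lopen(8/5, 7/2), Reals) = Interval(-oo, oo)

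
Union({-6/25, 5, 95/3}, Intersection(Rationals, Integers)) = Union({-6/25, 95/3}, Integers)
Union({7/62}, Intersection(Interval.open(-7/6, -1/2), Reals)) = Union({7/62}, Interval.open(-7/6, -1/2))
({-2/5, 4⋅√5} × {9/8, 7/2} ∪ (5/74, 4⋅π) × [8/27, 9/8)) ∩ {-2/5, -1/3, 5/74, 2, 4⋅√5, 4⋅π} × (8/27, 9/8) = {2, 4⋅√5} × (8/27, 9/8)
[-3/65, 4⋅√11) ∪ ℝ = (-∞, ∞)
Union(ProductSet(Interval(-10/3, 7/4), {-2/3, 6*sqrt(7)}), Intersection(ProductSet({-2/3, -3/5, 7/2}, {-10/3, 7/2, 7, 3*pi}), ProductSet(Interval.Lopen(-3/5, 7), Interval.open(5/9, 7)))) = Union(ProductSet({7/2}, {7/2}), ProductSet(Interval(-10/3, 7/4), {-2/3, 6*sqrt(7)}))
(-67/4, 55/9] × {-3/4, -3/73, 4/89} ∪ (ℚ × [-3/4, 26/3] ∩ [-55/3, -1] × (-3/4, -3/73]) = ((-67/4, 55/9] × {-3/4, -3/73, 4/89}) ∪ ((ℚ ∩ [-55/3, -1]) × (-3/4, -3/73])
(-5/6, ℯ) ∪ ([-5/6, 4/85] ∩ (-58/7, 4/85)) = [-5/6, ℯ)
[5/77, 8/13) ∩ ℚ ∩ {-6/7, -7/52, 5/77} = {5/77}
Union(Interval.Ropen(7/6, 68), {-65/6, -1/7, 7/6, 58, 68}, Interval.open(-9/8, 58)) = Union({-65/6}, Interval.Lopen(-9/8, 68))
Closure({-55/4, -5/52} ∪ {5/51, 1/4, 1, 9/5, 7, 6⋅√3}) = {-55/4, -5/52, 5/51, 1/4, 1, 9/5, 7, 6⋅√3}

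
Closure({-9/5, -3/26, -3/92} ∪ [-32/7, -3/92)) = [-32/7, -3/92]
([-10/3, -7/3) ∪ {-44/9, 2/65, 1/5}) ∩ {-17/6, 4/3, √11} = {-17/6}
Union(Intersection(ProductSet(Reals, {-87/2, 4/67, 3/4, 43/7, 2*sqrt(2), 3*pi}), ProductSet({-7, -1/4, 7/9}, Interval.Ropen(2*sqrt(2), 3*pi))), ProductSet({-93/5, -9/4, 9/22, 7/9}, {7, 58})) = Union(ProductSet({-7, -1/4, 7/9}, {43/7, 2*sqrt(2)}), ProductSet({-93/5, -9/4, 9/22, 7/9}, {7, 58}))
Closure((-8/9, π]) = [-8/9, π]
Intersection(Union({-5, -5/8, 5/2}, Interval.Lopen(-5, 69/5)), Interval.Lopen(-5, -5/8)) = Interval.Lopen(-5, -5/8)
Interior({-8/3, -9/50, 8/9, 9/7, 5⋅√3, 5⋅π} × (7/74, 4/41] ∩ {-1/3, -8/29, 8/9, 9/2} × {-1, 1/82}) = ∅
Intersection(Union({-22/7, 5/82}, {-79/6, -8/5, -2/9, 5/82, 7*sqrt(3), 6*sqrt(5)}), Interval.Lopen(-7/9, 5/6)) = {-2/9, 5/82}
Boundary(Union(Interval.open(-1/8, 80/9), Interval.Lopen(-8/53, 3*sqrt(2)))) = {-8/53, 80/9}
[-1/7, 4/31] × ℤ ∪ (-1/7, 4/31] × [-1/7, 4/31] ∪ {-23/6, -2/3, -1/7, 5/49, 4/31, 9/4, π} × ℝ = ([-1/7, 4/31] × ℤ) ∪ ({-23/6, -2/3, -1/7, 5/49, 4/31, 9/4, π} × ℝ) ∪ ((-1/7, 4/31] × [-1/7, 4/31])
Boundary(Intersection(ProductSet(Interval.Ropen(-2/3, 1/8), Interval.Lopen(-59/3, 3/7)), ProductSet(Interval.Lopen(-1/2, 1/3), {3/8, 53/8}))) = ProductSet(Interval(-1/2, 1/8), {3/8})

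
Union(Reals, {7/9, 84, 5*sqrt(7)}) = Reals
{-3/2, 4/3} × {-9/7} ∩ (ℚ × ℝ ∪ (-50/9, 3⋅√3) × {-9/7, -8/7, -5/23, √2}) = {-3/2, 4/3} × {-9/7}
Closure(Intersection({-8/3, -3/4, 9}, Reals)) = {-8/3, -3/4, 9}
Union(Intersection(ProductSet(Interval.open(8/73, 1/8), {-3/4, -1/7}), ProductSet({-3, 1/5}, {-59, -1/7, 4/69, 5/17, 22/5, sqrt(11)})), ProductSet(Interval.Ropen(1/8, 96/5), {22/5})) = ProductSet(Interval.Ropen(1/8, 96/5), {22/5})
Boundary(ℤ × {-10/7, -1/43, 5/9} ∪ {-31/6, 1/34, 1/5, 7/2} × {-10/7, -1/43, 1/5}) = (ℤ × {-10/7, -1/43, 5/9}) ∪ ({-31/6, 1/34, 1/5, 7/2} × {-10/7, -1/43, 1/5})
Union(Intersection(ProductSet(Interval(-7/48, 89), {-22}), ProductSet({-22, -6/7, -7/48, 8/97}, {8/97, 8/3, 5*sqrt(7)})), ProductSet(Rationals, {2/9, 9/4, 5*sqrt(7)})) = ProductSet(Rationals, {2/9, 9/4, 5*sqrt(7)})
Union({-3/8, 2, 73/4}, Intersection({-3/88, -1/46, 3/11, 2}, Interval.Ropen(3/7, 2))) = {-3/8, 2, 73/4}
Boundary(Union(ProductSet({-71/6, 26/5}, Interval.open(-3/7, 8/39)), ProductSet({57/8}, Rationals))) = Union(ProductSet({57/8}, Reals), ProductSet({-71/6, 26/5}, Interval(-3/7, 8/39)))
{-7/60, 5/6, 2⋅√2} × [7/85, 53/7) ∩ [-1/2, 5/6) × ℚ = {-7/60} × (ℚ ∩ [7/85, 53/7))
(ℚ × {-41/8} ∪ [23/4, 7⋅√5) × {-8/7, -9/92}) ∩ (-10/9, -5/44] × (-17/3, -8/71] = (ℚ ∩ (-10/9, -5/44]) × {-41/8}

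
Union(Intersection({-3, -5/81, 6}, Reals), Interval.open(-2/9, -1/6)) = Union({-3, -5/81, 6}, Interval.open(-2/9, -1/6))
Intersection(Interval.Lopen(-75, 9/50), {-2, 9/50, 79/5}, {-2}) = {-2}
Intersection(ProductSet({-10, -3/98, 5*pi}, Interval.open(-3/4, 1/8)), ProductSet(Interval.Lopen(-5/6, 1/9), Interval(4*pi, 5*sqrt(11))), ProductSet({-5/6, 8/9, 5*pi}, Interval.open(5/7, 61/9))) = EmptySet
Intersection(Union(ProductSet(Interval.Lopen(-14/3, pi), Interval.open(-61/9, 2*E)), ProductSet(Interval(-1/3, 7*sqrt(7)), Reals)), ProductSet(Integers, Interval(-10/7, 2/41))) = ProductSet(Union(Range(-4, 4, 1), Range(0, 19, 1)), Interval(-10/7, 2/41))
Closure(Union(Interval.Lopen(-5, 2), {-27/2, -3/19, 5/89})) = Union({-27/2}, Interval(-5, 2))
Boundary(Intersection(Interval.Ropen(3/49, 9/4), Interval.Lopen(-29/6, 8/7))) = {3/49, 8/7}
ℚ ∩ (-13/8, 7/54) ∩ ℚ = ℚ ∩ (-13/8, 7/54)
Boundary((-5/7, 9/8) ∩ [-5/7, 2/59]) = {-5/7, 2/59}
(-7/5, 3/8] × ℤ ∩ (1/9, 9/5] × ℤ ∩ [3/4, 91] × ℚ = ∅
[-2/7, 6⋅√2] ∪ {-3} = {-3} ∪ [-2/7, 6⋅√2]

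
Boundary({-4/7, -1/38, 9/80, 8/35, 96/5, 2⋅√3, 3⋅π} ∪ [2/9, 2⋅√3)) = {-4/7, -1/38, 9/80, 2/9, 96/5, 2⋅√3, 3⋅π}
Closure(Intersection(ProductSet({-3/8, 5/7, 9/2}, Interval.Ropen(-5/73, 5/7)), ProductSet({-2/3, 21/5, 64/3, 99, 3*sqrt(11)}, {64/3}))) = EmptySet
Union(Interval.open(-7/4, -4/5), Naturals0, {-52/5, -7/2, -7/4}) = Union({-52/5, -7/2}, Interval.Ropen(-7/4, -4/5), Naturals0)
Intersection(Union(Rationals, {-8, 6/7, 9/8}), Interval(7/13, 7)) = Intersection(Interval(7/13, 7), Rationals)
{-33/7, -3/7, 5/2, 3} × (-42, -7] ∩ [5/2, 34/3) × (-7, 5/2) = ∅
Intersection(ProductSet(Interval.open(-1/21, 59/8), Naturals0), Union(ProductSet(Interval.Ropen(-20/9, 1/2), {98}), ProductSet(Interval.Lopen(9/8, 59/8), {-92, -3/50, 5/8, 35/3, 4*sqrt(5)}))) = ProductSet(Interval.open(-1/21, 1/2), {98})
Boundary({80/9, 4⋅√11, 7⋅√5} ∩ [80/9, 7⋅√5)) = {80/9, 4⋅√11}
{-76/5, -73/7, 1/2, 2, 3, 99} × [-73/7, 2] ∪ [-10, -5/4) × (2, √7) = ({-76/5, -73/7, 1/2, 2, 3, 99} × [-73/7, 2]) ∪ ([-10, -5/4) × (2, √7))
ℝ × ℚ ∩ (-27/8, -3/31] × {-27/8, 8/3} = (-27/8, -3/31] × {-27/8, 8/3}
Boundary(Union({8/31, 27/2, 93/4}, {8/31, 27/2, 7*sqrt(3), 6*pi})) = {8/31, 27/2, 93/4, 7*sqrt(3), 6*pi}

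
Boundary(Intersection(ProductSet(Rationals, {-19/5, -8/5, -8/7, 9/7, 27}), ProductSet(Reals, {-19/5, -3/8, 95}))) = ProductSet(Reals, {-19/5})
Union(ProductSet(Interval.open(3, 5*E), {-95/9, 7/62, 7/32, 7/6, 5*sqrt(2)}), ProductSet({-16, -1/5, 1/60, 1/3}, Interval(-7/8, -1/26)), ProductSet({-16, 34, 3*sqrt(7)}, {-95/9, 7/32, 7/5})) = Union(ProductSet({-16, 34, 3*sqrt(7)}, {-95/9, 7/32, 7/5}), ProductSet({-16, -1/5, 1/60, 1/3}, Interval(-7/8, -1/26)), ProductSet(Interval.open(3, 5*E), {-95/9, 7/62, 7/32, 7/6, 5*sqrt(2)}))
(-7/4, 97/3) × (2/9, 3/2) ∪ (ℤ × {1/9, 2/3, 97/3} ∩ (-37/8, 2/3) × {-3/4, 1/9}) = ({-4, -3, …, 0} × {1/9}) ∪ ((-7/4, 97/3) × (2/9, 3/2))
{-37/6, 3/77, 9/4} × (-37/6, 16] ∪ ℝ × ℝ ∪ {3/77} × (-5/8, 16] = ℝ × ℝ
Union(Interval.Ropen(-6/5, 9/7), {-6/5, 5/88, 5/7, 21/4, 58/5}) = Union({21/4, 58/5}, Interval.Ropen(-6/5, 9/7))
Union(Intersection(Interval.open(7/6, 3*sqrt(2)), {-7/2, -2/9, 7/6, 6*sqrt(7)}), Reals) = Reals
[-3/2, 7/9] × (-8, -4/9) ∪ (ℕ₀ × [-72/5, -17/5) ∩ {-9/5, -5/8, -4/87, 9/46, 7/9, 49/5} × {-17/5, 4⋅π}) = [-3/2, 7/9] × (-8, -4/9)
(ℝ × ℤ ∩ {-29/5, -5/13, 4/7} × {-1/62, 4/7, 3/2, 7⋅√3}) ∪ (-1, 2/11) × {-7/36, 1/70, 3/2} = (-1, 2/11) × {-7/36, 1/70, 3/2}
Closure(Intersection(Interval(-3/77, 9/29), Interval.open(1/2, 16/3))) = EmptySet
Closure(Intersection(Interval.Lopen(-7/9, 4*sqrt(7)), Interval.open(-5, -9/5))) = EmptySet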